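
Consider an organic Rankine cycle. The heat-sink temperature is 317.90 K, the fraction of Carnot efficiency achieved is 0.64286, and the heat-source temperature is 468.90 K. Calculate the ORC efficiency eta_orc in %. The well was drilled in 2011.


eta_orc = (1 - Tc/Th) * f * 100
eta_orc = (1 - 317.90/468.90) * 0.64286 * 100
eta_orc = 20.702 %


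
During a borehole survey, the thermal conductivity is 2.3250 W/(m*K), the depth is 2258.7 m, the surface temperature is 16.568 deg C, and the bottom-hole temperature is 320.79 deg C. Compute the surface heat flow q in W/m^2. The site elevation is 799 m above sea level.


Step 1: grad = (T_d - T_surf)/d * 1000 = (320.79 - 16.568)/2258.7 * 1000 = 134.6890 deg C/km
Step 2: q = k * grad / 1000 = 2.325 * 134.6890 / 1000 = 0.31315 W/m^2
q = 0.31315 W/m^2


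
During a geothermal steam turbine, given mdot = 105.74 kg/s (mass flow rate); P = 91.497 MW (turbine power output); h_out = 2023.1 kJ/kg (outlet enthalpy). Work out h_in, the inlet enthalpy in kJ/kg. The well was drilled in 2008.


h_in = h_out + P * 1000 / mdot
h_in = 2023.1 + 91.497 * 1000 / 105.74
h_in = 2888.4 kJ/kg


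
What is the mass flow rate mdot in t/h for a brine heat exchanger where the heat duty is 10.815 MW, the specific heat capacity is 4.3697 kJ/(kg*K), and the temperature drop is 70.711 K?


mdot = Q * 1000 / (cp * dT)
mdot = 10.815 * 1000 / (4.3697 * 70.711)
mdot = 35.00160 kg/s
Convert: 35.00160 kg/s * 3.6 = 126.01 t/h
mdot = 126.01 t/h


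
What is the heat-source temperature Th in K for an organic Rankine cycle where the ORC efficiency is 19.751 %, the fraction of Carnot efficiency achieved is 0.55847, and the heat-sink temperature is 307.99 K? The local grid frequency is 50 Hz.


Th = Tc / (1 - (eta_orc/100)/f)
Th = 307.99 / (1 - (19.751/100)/0.55847)
Th = 476.52 K


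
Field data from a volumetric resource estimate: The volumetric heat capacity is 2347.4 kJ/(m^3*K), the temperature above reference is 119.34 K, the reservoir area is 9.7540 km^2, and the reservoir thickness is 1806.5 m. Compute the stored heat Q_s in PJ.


Step 1: Vr = A*1e6*hr = 9.754*1e6*1806.5 = 1.762060e+10 m^3
Step 2: Q_s = Vr*rhoc*dT/1e12 = 1.762060e+10*2347.4*119.34/1e12 = 4936.2 PJ
Q_s = 4936.2 PJ


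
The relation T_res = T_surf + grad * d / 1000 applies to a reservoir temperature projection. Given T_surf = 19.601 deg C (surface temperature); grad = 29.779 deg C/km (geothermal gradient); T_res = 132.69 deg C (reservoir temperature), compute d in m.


d = (T_res - T_surf) / grad * 1000
d = (132.69 - 19.601) / 29.779 * 1000
d = 3797.6 m


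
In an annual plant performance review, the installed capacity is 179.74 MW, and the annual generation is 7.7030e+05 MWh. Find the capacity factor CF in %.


CF = E_a / (cap * 8760) * 100
CF = 7.7030e+05 / (179.74 * 8760) * 100
CF = 48.923 %


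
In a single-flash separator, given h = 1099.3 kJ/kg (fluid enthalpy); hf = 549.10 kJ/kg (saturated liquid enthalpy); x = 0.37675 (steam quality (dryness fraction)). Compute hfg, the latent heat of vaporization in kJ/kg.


hfg = (h - hf) / x
hfg = (1099.3 - 549.10) / 0.37675
hfg = 1460.4 kJ/kg


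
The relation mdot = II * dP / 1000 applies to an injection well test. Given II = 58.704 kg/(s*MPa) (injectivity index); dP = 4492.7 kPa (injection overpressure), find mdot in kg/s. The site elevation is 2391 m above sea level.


mdot = II * dP / 1000
mdot = 58.704 * 4492.7 / 1000
mdot = 263.74 kg/s


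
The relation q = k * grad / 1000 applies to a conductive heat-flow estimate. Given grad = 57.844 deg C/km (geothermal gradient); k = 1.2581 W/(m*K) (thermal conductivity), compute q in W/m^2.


q = k * grad / 1000
q = 1.2581 * 57.844 / 1000
q = 0.072774 W/m^2


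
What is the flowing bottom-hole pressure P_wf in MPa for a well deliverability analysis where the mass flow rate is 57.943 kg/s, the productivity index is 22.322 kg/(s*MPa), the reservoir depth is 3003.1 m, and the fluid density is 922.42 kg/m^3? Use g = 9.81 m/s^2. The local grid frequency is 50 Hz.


Step 1: P_i = rho*g*h/1e6 = 922.42*9.81*3003.1/1e6 = 27.17487 MPa
Step 2: P_wf = P_i - mdot/PI = 27.17487 - 57.943/22.322 = 24.579 MPa
P_wf = 24.579 MPa


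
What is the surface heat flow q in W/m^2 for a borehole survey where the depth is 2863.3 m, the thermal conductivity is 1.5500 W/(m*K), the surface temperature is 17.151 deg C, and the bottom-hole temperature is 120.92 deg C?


Step 1: grad = (T_d - T_surf)/d * 1000 = (120.92 - 17.151)/2863.3 * 1000 = 36.24105 deg C/km
Step 2: q = k * grad / 1000 = 1.55 * 36.24105 / 1000 = 0.056174 W/m^2
q = 0.056174 W/m^2


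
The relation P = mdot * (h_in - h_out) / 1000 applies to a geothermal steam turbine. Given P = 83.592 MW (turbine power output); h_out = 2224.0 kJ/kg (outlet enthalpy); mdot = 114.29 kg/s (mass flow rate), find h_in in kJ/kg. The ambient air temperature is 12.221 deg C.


h_in = h_out + P * 1000 / mdot
h_in = 2224.0 + 83.592 * 1000 / 114.29
h_in = 2955.4 kJ/kg


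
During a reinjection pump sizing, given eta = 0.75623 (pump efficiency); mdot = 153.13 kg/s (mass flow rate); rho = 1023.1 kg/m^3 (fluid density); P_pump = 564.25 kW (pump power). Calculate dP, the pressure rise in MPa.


dP = P_pump * rho * eta / mdot
dP = 564.25 * 1023.1 * 0.75623 / 153.13
dP = 2850.908 kPa
Convert: 2850.908 kPa * 0.001 = 2.8509 MPa
dP = 2.8509 MPa


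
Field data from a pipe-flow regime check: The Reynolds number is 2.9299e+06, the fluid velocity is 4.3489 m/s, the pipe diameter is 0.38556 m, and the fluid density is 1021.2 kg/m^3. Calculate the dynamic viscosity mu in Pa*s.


mu = rho * vel * D / Re
mu = 1021.2 * 4.3489 * 0.38556 / 2.9299e+06
mu = 0.00058443 Pa*s


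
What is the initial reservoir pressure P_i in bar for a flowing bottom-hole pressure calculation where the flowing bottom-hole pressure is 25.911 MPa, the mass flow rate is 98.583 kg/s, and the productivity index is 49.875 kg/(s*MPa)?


P_i = P_wf + mdot / PI
P_i = 25.911 + 98.583 / 49.875
P_i = 27.88760 MPa
Convert: 27.88760 MPa * 10.0 = 278.88 bar
P_i = 278.88 bar


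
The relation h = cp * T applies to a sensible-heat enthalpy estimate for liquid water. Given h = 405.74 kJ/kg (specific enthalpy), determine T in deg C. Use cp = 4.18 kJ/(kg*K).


T = h / cp
T = 405.74 / 4.18
T = 97.067 deg C


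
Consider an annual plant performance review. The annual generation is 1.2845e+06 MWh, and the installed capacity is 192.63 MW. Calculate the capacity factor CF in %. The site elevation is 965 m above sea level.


CF = E_a / (cap * 8760) * 100
CF = 1.2845e+06 / (192.63 * 8760) * 100
CF = 76.121 %


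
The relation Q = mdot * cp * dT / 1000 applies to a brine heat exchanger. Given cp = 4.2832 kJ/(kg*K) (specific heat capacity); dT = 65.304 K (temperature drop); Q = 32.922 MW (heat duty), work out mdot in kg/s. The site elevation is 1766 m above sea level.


mdot = Q * 1000 / (cp * dT)
mdot = 32.922 * 1000 / (4.2832 * 65.304)
mdot = 117.70 kg/s


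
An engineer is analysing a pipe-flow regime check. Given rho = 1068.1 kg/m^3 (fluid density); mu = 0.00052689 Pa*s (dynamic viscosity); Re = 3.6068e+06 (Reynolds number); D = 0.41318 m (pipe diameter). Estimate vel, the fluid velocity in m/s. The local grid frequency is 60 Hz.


vel = Re * mu / (rho * D)
vel = 3.6068e+06 * 0.00052689 / (1068.1 * 0.41318)
vel = 4.3062 m/s


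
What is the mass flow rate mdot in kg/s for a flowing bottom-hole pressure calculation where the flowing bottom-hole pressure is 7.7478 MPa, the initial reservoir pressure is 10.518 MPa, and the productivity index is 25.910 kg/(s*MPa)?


mdot = (P_i - P_wf) * PI
mdot = (10.518 - 7.7478) * 25.910
mdot = 71.776 kg/s


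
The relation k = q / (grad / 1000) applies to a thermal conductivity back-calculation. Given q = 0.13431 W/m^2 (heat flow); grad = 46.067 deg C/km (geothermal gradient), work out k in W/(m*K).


k = q / (grad / 1000)
k = 0.13431 / (46.067 / 1000)
k = 2.9155 W/(m*K)


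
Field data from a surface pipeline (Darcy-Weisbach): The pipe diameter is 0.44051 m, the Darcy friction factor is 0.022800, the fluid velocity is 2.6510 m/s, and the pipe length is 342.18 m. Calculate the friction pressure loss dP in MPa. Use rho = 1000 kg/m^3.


dP = f * (L/D) * (rho*vel^2/2) / 1000
dP = 0.022800 * (342.18/0.44051) * (1000*2.6510^2/2) / 1000
dP = 62.23335 kPa
Convert: 62.23335 kPa * 0.001 = 0.062233 MPa
dP = 0.062233 MPa


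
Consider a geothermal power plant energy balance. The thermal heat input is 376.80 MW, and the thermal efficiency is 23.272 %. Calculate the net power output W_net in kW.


W_net = eta / 100 * Q_in
W_net = 23.272 / 100 * 376.80
W_net = 87.68890 MW
Convert: 87.68890 MW * 1000.0 = 87689 kW
W_net = 87689 kW


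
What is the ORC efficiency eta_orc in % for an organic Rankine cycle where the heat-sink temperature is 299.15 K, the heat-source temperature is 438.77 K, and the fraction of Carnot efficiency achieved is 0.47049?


eta_orc = (1 - Tc/Th) * f * 100
eta_orc = (1 - 299.15/438.77) * 0.47049 * 100
eta_orc = 14.971 %


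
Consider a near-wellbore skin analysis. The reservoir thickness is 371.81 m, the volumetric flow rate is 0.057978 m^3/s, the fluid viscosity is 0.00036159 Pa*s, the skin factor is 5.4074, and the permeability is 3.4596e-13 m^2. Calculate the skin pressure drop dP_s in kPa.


dP_s = S * q * mu / (2*pi*k*hr) / 1000
dP_s = 5.4074 * 0.057978 * 0.00036159 / (2*pi*3.4596e-13*371.81) / 1000
dP_s = 140.26 kPa


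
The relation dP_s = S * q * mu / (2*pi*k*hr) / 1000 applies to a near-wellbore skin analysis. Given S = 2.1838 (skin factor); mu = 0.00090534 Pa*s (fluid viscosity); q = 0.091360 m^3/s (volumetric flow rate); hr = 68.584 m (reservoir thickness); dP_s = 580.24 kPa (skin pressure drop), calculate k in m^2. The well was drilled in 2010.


k = S*q*mu / (2*pi*dP_s*1000*hr)
k = 2.1838*0.091360*0.00090534 / (2*pi*580.24*1000*68.584)
k = 7.2239e-13 m^2


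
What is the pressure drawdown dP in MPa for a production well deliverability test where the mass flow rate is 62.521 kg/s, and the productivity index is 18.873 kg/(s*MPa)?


dP = mdot * 1000 / PI
dP = 62.521 * 1000 / 18.873
dP = 3312.722 kPa
Convert: 3312.722 kPa * 0.001 = 3.3127 MPa
dP = 3.3127 MPa


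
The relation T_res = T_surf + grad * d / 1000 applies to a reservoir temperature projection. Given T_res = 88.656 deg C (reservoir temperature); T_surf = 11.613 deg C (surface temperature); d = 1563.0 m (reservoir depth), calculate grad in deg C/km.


grad = (T_res - T_surf) / d * 1000
grad = (88.656 - 11.613) / 1563.0 * 1000
grad = 49.292 deg C/km


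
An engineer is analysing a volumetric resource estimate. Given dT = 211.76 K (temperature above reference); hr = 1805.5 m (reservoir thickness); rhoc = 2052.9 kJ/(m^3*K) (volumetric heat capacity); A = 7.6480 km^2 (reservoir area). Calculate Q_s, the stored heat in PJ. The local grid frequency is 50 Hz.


Step 1: Vr = A*1e6*hr = 7.648*1e6*1805.5 = 1.380846e+10 m^3
Step 2: Q_s = Vr*rhoc*dT/1e12 = 1.380846e+10*2052.9*211.76/1e12 = 6002.8 PJ
Q_s = 6002.8 PJ


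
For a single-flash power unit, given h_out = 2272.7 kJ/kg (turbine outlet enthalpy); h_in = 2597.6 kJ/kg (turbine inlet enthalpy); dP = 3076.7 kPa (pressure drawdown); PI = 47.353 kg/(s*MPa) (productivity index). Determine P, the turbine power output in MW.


Step 1: mdot = PI * dP / 1000 = 47.353 * 3076.7 / 1000 = 145.6910 kg/s
Step 2: P = mdot*(h_in - h_out)/1000 = 145.6910*(2597.6 - 2272.7)/1000 = 47.335 MW
P = 47.335 MW


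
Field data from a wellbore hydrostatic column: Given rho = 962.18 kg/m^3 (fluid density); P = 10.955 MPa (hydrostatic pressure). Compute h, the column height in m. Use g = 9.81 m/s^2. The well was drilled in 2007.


h = P * 1e6 / (g * rho)
h = 10.955 * 1e6 / (9.81 * 962.18)
h = 1160.6 m


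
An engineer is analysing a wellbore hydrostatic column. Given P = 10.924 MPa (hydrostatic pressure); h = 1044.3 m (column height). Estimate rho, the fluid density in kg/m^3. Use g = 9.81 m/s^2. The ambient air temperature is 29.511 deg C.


rho = P * 1e6 / (g * h)
rho = 10.924 * 1e6 / (9.81 * 1044.3)
rho = 1066.3 kg/m^3


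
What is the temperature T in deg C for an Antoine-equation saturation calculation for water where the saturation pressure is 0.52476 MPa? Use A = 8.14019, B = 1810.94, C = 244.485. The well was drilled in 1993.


T = B / (A - log10(P_sat * 760 / 0.101325)) - C
T = 1810.94 / (8.14019 - log10(0.52476 * 760 / 0.101325)) - 244.485
T = 153.95 deg C


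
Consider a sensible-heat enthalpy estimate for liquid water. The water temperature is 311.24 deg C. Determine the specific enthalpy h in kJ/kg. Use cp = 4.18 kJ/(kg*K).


h = cp * T
h = 4.18 * 311.24
h = 1301.0 kJ/kg


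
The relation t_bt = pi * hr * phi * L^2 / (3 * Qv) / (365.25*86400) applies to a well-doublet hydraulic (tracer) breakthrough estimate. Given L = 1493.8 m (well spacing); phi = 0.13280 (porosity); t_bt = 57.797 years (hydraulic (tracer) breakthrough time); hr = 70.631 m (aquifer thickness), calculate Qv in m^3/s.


Qv = pi*hr*phi*L^2 / (3*t_bt*365.25*86400)
Qv = pi*70.631*0.13280*1493.8^2 / (3*57.797*365.25*86400)
Qv = 0.012017 m^3/s


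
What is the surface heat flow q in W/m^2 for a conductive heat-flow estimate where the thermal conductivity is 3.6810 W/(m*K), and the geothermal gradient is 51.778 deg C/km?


q = k * grad / 1000
q = 3.6810 * 51.778 / 1000
q = 0.19059 W/m^2


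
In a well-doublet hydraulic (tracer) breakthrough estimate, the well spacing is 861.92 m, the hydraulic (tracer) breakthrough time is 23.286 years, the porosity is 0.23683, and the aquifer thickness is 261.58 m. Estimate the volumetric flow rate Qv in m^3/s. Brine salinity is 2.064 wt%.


Qv = pi*hr*phi*L^2 / (3*t_bt*365.25*86400)
Qv = pi*261.58*0.23683*861.92^2 / (3*23.286*365.25*86400)
Qv = 0.065585 m^3/s


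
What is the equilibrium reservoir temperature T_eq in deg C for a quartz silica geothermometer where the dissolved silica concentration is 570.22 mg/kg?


T_eq = 1309 / (5.19 - log10(SiO2)) - 273.15
T_eq = 1309 / (5.19 - log10(570.22)) - 273.15
T_eq = 264.66 deg C


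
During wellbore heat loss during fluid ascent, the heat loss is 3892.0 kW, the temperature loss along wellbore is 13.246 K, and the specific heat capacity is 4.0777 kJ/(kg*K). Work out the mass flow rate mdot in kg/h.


mdot = Q_loss / (cp * dT)
mdot = 3892.0 / (4.0777 * 13.246)
mdot = 72.05644 kg/s
Convert: 72.05644 kg/s * 3600.0 = 2.5940e+05 kg/h
mdot = 2.5940e+05 kg/h


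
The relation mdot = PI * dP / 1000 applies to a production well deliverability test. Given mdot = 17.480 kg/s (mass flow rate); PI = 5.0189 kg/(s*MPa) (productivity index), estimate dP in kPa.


dP = mdot * 1000 / PI
dP = 17.480 * 1000 / 5.0189
dP = 3482.8 kPa


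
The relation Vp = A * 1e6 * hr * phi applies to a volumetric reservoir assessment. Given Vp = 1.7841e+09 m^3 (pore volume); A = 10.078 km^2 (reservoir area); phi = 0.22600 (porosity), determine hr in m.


hr = Vp / (A * 1e6 * phi)
hr = 1.7841e+09 / (10.078 * 1e6 * 0.22600)
hr = 783.31 m


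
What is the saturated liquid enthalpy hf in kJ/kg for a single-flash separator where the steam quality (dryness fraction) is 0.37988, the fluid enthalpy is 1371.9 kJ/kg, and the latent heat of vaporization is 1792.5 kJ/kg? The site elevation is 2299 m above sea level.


hf = h - x * hfg
hf = 1371.9 - 0.37988 * 1792.5
hf = 690.97 kJ/kg


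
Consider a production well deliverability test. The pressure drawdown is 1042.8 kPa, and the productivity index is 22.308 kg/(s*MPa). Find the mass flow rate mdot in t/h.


mdot = PI * dP / 1000
mdot = 22.308 * 1042.8 / 1000
mdot = 23.26278 kg/s
Convert: 23.26278 kg/s * 3.6 = 83.746 t/h
mdot = 83.746 t/h


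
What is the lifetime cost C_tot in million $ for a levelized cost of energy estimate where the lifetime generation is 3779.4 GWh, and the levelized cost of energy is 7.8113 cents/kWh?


C_tot = LCOE / 100 * E_tot
C_tot = 7.8113 / 100 * 3779.4
C_tot = 295.22 million $


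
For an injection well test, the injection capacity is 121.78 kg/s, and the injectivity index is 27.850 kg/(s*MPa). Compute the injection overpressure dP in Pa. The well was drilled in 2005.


dP = mdot * 1000 / II
dP = 121.78 * 1000 / 27.850
dP = 4372.711 kPa
Convert: 4372.711 kPa * 1000.0 = 4.3727e+06 Pa
dP = 4.3727e+06 Pa


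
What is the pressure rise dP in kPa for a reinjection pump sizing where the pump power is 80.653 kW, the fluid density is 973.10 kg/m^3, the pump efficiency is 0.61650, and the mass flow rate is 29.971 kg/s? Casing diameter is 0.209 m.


dP = P_pump * rho * eta / mdot
dP = 80.653 * 973.10 * 0.61650 / 29.971
dP = 1614.4 kPa


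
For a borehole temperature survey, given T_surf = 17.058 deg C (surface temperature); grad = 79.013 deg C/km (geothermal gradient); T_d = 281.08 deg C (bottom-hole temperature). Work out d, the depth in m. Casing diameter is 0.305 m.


d = (T_d - T_surf) / grad * 1000
d = (281.08 - 17.058) / 79.013 * 1000
d = 3341.5 m


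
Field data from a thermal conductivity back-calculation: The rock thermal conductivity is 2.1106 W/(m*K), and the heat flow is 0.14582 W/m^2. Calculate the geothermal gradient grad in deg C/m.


grad = q / k * 1000
grad = 0.14582 / 2.1106 * 1000
grad = 69.08936 deg C/km
Convert: 69.08936 deg C/km * 0.001 = 0.069089 deg C/m
grad = 0.069089 deg C/m


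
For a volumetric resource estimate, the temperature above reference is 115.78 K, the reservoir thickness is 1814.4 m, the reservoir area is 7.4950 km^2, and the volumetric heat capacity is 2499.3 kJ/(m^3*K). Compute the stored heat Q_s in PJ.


Step 1: Vr = A*1e6*hr = 7.495*1e6*1814.4 = 1.359893e+10 m^3
Step 2: Q_s = Vr*rhoc*dT/1e12 = 1.359893e+10*2499.3*115.78/1e12 = 3935.1 PJ
Q_s = 3935.1 PJ


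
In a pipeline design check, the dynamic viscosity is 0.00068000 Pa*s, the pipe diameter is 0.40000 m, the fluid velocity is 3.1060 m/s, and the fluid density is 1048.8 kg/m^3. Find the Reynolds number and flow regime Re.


Step 1: Re = rho*vel*D/mu = 1048.8*3.106*0.4/0.00068 = 1.9162e+06
Step 2: Re = 1.9162e+06 > 4000, so flow is turbulent.
Re = 1.9162e+06 (turbulent)


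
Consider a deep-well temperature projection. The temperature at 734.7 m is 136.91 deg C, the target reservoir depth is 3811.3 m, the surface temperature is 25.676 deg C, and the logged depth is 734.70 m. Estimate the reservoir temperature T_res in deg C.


Step 1: grad = (T_d1 - T_surf)/d1 * 1000 = (136.91 - 25.676)/734.7 * 1000 = 151.4006 deg C/km
Step 2: T_res = T_surf + grad*d2/1000 = 25.676 + 151.4006*3811.3/1000 = 602.71 deg C
T_res = 602.71 deg C


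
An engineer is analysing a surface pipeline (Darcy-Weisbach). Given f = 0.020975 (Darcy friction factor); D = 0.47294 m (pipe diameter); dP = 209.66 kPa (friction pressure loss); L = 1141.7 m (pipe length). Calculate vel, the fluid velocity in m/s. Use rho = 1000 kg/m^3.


vel = sqrt(dP*1000*2*D / (f*L*rho))
vel = sqrt(209.66*1000*2*0.47294 / (0.020975*1141.7*1000))
vel = 2.8777 m/s


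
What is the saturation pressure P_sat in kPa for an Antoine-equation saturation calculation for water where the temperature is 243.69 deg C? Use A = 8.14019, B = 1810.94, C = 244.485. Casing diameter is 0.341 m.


P_sat = 10^(A - B/(C + T)) / 760 * 0.101325
P_sat = 10^(8.14019 - 1810.94/(244.485 + 243.69)) / 760 * 0.101325
P_sat = 3.593194 MPa
Convert: 3.593194 MPa * 1000.0 = 3593.2 kPa
P_sat = 3593.2 kPa


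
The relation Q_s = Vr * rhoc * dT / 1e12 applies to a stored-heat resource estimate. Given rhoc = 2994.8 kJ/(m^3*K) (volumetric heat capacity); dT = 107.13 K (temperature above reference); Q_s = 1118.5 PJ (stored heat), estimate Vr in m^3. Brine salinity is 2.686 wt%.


Vr = Q_s * 1e12 / (rhoc * dT)
Vr = 1118.5 * 1e12 / (2994.8 * 107.13)
Vr = 3.4862e+09 m^3


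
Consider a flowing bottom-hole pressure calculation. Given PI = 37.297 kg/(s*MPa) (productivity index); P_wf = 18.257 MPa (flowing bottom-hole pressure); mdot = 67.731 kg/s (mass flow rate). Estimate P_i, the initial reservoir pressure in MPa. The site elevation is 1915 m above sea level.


P_i = P_wf + mdot / PI
P_i = 18.257 + 67.731 / 37.297
P_i = 20.073 MPa


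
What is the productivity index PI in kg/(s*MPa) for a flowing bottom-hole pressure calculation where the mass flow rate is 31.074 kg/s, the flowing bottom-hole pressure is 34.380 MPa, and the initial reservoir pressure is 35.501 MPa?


PI = mdot / (P_i - P_wf)
PI = 31.074 / (35.501 - 34.380)
PI = 27.720 kg/(s*MPa)


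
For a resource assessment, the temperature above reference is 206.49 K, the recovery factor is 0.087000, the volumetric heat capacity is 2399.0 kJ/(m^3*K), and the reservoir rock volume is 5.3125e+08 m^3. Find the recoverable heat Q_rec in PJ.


Step 1: Q_s = Vr*rhoc*dT/1e12 = 5.3125e+08*2399.0*206.49/1e12 = 263.1651 PJ
Step 2: Q_rec = Q_s * RF = 263.1651 * 0.087 = 22.895 PJ
Q_rec = 22.895 PJ


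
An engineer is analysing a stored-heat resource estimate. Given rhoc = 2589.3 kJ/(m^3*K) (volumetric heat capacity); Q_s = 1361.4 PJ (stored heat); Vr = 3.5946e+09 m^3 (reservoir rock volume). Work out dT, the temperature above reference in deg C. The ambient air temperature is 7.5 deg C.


dT = Q_s * 1e12 / (Vr * rhoc)
dT = 1361.4 * 1e12 / (3.5946e+09 * 2589.3)
dT = 146.2692 K
Convert (temperature difference, 1 K = 1 deg C): 146.2692 K = 146.2692 deg C
dT = 146.27 deg C


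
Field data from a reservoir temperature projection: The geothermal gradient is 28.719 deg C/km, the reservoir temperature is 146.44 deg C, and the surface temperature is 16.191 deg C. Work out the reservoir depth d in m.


d = (T_res - T_surf) / grad * 1000
d = (146.44 - 16.191) / 28.719 * 1000
d = 4535.3 m


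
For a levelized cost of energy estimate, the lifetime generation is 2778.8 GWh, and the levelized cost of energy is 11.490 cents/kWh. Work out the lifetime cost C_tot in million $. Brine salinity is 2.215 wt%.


C_tot = LCOE / 100 * E_tot
C_tot = 11.490 / 100 * 2778.8
C_tot = 319.28 million $


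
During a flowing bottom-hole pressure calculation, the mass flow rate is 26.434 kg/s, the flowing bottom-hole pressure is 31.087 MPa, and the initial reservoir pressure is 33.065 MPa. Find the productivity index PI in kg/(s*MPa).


PI = mdot / (P_i - P_wf)
PI = 26.434 / (33.065 - 31.087)
PI = 13.364 kg/(s*MPa)


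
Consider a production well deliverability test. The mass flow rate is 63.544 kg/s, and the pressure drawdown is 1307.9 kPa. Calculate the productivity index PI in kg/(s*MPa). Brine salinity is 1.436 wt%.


PI = mdot * 1000 / dP
PI = 63.544 * 1000 / 1307.9
PI = 48.585 kg/(s*MPa)


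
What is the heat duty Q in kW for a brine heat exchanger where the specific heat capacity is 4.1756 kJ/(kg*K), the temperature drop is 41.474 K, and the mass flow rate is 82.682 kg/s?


Q = mdot * cp * dT / 1000
Q = 82.682 * 4.1756 * 41.474 / 1000
Q = 14.31877 MW
Convert: 14.31877 MW * 1000.0 = 14319 kW
Q = 14319 kW


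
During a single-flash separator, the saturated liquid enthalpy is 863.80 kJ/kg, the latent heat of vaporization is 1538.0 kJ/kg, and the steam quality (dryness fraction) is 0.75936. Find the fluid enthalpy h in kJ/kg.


h = hf + x * hfg
h = 863.80 + 0.75936 * 1538.0
h = 2031.7 kJ/kg


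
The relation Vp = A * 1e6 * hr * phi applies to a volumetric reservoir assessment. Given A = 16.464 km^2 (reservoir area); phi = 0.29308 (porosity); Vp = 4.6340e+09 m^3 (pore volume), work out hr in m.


hr = Vp / (A * 1e6 * phi)
hr = 4.6340e+09 / (16.464 * 1e6 * 0.29308)
hr = 960.36 m


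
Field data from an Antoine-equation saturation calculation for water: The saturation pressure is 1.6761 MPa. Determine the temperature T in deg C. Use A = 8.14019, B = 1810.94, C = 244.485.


T = B / (A - log10(P_sat * 760 / 0.101325)) - C
T = 1810.94 / (8.14019 - log10(1.6761 * 760 / 0.101325)) - 244.485
T = 203.68 deg C


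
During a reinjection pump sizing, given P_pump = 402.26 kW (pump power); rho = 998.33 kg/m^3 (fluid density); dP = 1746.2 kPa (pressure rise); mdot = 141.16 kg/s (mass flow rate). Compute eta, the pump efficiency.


eta = mdot * dP / (rho * P_pump)
eta = 141.16 * 1746.2 / (998.33 * 402.26)
eta = 0.61380


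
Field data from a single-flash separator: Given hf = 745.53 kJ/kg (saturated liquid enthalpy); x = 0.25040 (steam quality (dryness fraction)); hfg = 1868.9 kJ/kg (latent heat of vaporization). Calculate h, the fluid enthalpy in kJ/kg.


h = hf + x * hfg
h = 745.53 + 0.25040 * 1868.9
h = 1213.5 kJ/kg


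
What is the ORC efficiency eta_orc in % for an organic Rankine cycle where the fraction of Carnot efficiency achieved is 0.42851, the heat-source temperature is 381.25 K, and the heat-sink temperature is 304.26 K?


eta_orc = (1 - Tc/Th) * f * 100
eta_orc = (1 - 304.26/381.25) * 0.42851 * 100
eta_orc = 8.6534 %


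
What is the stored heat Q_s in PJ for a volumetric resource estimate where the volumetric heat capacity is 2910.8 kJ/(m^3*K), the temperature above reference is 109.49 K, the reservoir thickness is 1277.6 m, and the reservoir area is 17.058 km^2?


Step 1: Vr = A*1e6*hr = 17.058*1e6*1277.6 = 2.179330e+10 m^3
Step 2: Q_s = Vr*rhoc*dT/1e12 = 2.179330e+10*2910.8*109.49/1e12 = 6945.6 PJ
Q_s = 6945.6 PJ


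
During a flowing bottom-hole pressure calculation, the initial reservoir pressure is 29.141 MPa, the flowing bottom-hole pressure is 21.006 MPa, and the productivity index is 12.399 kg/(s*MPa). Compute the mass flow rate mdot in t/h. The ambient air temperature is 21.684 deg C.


mdot = (P_i - P_wf) * PI
mdot = (29.141 - 21.006) * 12.399
mdot = 100.8659 kg/s
Convert: 100.8659 kg/s * 3.6 = 363.12 t/h
mdot = 363.12 t/h


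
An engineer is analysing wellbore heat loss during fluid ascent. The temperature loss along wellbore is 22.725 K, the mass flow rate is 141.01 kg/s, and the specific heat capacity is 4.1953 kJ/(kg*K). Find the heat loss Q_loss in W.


Q_loss = mdot * cp * dT
Q_loss = 141.01 * 4.1953 * 22.725
Q_loss = 13443.64 kW
Convert: 13443.64 kW * 1000.0 = 1.3444e+07 W
Q_loss = 1.3444e+07 W


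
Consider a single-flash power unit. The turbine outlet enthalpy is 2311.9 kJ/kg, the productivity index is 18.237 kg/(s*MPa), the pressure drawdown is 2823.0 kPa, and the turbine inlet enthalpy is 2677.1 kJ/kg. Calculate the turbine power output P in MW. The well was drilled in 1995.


Step 1: mdot = PI * dP / 1000 = 18.237 * 2823.0 / 1000 = 51.48305 kg/s
Step 2: P = mdot*(h_in - h_out)/1000 = 51.48305*(2677.1 - 2311.9)/1000 = 18.802 MW
P = 18.802 MW


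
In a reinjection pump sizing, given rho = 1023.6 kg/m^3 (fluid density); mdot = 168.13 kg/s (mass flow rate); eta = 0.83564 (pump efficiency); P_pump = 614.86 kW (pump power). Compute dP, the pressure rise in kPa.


dP = P_pump * rho * eta / mdot
dP = 614.86 * 1023.6 * 0.83564 / 168.13
dP = 3128.1 kPa


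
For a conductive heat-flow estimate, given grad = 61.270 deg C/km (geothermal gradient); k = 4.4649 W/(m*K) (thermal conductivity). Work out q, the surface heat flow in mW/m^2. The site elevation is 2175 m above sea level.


q = k * grad / 1000
q = 4.4649 * 61.270 / 1000
q = 0.2735644 W/m^2
Convert: 0.2735644 W/m^2 * 1000.0 = 273.56 mW/m^2
q = 273.56 mW/m^2


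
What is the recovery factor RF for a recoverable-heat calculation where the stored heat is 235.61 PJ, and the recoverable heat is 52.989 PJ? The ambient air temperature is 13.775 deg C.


RF = Q_rec / Q_s
RF = 52.989 / 235.61
RF = 0.22490


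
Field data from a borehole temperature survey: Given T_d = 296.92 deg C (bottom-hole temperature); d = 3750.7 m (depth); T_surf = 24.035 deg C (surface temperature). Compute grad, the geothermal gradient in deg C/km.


grad = (T_d - T_surf) / d * 1000
grad = (296.92 - 24.035) / 3750.7 * 1000
grad = 72.756 deg C/km


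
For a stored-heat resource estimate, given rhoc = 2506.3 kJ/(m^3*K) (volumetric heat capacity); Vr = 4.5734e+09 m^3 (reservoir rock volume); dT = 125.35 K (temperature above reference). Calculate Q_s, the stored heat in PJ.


Q_s = Vr * rhoc * dT / 1e12
Q_s = 4.5734e+09 * 2506.3 * 125.35 / 1e12
Q_s = 1436.8 PJ


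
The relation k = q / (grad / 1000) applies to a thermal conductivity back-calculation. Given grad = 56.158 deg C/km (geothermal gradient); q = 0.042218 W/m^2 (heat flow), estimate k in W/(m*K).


k = q / (grad / 1000)
k = 0.042218 / (56.158 / 1000)
k = 0.75177 W/(m*K)


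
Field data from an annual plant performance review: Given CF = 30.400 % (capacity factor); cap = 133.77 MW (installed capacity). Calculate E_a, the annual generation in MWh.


E_a = CF / 100 * cap * 8760
E_a = 30.400 / 100 * 133.77 * 8760
E_a = 3.5623e+05 MWh


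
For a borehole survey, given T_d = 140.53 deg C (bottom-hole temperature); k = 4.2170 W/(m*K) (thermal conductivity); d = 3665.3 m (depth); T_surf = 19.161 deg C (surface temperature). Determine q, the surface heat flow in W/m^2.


Step 1: grad = (T_d - T_surf)/d * 1000 = (140.53 - 19.161)/3665.3 * 1000 = 33.11298 deg C/km
Step 2: q = k * grad / 1000 = 4.217 * 33.11298 / 1000 = 0.13964 W/m^2
q = 0.13964 W/m^2


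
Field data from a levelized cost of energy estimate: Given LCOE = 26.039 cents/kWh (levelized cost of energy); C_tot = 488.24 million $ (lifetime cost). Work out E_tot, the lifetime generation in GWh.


E_tot = C_tot / LCOE * 100
E_tot = 488.24 / 26.039 * 100
E_tot = 1875.0 GWh


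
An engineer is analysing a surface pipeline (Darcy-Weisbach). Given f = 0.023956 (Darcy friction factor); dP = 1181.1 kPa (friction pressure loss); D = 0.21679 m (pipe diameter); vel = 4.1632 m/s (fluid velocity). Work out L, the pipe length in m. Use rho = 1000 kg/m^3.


L = dP*1000*D / (f*rho*vel^2/2)
L = 1181.1*1000*0.21679 / (0.023956*1000*4.1632^2/2)
L = 1233.4 m


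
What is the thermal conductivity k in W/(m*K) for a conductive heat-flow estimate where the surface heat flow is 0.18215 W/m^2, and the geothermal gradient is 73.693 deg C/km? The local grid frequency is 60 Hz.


k = q * 1000 / grad
k = 0.18215 * 1000 / 73.693
k = 2.4717 W/(m*K)


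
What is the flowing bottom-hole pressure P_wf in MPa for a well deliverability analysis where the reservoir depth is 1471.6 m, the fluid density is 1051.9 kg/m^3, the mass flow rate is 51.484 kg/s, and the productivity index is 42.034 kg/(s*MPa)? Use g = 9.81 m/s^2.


Step 1: P_i = rho*g*h/1e6 = 1051.9*9.81*1471.6/1e6 = 15.18564 MPa
Step 2: P_wf = P_i - mdot/PI = 15.18564 - 51.484/42.034 = 13.961 MPa
P_wf = 13.961 MPa


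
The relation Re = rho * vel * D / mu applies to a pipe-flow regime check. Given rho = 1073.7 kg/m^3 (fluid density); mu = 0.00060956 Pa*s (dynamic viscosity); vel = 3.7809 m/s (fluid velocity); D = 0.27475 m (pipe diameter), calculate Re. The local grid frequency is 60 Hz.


Re = rho * vel * D / mu
Re = 1073.7 * 3.7809 * 0.27475 / 0.00060956
Re = 1.8298e+06


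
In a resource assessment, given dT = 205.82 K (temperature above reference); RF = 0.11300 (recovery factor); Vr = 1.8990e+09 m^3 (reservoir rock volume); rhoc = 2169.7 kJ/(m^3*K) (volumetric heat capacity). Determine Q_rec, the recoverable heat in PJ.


Step 1: Q_s = Vr*rhoc*dT/1e12 = 1.8990e+09*2169.7*205.82/1e12 = 848.0320 PJ
Step 2: Q_rec = Q_s * RF = 848.0320 * 0.113 = 95.828 PJ
Q_rec = 95.828 PJ


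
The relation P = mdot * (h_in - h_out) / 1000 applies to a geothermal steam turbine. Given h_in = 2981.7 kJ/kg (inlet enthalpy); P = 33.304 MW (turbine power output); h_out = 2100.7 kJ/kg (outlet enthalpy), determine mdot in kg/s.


mdot = P * 1000 / (h_in - h_out)
mdot = 33.304 * 1000 / (2981.7 - 2100.7)
mdot = 37.802 kg/s


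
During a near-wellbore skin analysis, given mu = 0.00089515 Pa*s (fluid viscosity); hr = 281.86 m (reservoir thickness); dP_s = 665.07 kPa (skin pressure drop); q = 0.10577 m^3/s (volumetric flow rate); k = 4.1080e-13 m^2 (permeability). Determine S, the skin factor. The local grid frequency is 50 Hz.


S = dP_s * 1000 * 2*pi*k*hr / (q*mu)
S = 665.07 * 1000 * 2*pi*4.1080e-13*281.86 / (0.10577*0.00089515)
S = 5.1104


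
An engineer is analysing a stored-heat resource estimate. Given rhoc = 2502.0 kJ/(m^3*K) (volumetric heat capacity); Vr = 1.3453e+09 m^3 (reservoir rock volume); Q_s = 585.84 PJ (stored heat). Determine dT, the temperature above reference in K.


dT = Q_s * 1e12 / (Vr * rhoc)
dT = 585.84 * 1e12 / (1.3453e+09 * 2502.0)
dT = 174.05 K


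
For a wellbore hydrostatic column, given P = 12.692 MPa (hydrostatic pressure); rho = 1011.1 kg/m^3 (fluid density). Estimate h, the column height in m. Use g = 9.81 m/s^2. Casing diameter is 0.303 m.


h = P * 1e6 / (g * rho)
h = 12.692 * 1e6 / (9.81 * 1011.1)
h = 1279.6 m


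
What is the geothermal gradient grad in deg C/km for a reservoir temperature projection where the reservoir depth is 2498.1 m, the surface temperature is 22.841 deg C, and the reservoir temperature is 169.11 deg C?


grad = (T_res - T_surf) / d * 1000
grad = (169.11 - 22.841) / 2498.1 * 1000
grad = 58.552 deg C/km


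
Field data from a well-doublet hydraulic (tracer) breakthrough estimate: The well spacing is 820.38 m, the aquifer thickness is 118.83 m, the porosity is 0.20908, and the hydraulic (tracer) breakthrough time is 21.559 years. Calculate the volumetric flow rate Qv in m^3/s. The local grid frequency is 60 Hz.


Qv = pi*hr*phi*L^2 / (3*t_bt*365.25*86400)
Qv = pi*118.83*0.20908*820.38^2 / (3*21.559*365.25*86400)
Qv = 0.025737 m^3/s


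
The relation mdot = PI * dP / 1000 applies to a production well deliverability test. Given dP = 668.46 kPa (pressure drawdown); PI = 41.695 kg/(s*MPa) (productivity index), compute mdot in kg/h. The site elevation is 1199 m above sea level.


mdot = PI * dP / 1000
mdot = 41.695 * 668.46 / 1000
mdot = 27.87144 kg/s
Convert: 27.87144 kg/s * 3600.0 = 1.0034e+05 kg/h
mdot = 1.0034e+05 kg/h


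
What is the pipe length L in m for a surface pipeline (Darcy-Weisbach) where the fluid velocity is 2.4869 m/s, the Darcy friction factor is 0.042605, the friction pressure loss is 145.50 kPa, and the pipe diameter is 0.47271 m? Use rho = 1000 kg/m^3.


L = dP*1000*D / (f*rho*vel^2/2)
L = 145.50*1000*0.47271 / (0.042605*1000*2.4869^2/2)
L = 522.05 m


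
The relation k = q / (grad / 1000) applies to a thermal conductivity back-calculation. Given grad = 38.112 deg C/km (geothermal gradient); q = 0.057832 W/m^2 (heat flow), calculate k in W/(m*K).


k = q / (grad / 1000)
k = 0.057832 / (38.112 / 1000)
k = 1.5174 W/(m*K)


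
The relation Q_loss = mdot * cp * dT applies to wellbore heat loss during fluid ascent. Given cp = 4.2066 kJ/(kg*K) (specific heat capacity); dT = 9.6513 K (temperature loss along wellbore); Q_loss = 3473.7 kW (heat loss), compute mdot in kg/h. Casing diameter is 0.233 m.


mdot = Q_loss / (cp * dT)
mdot = 3473.7 / (4.2066 * 9.6513)
mdot = 85.56089 kg/s
Convert: 85.56089 kg/s * 3600.0 = 3.0802e+05 kg/h
mdot = 3.0802e+05 kg/h


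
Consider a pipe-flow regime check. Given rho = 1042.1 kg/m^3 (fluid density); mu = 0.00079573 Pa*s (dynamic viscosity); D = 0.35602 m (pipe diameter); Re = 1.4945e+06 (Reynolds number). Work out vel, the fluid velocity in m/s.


vel = Re * mu / (rho * D)
vel = 1.4945e+06 * 0.00079573 / (1042.1 * 0.35602)
vel = 3.2054 m/s


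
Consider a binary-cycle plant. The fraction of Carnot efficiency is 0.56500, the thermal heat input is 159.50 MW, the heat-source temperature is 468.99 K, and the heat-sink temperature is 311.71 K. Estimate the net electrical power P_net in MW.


Step 1: eta = (1 - Tc/Th)*f = (1 - 311.71/468.99)*0.565 = 0.1894778
Step 2: P_net = eta * Q_in = 0.1894778 * 159.5 = 30.222 MW
P_net = 30.222 MW


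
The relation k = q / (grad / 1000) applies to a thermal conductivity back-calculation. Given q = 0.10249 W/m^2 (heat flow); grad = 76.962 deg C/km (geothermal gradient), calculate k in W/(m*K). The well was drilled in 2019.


k = q / (grad / 1000)
k = 0.10249 / (76.962 / 1000)
k = 1.3317 W/(m*K)


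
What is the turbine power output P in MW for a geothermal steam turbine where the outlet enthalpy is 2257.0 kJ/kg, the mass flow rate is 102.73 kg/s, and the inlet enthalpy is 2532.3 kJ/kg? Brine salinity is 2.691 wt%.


P = mdot * (h_in - h_out) / 1000
P = 102.73 * (2532.3 - 2257.0) / 1000
P = 28.282 MW


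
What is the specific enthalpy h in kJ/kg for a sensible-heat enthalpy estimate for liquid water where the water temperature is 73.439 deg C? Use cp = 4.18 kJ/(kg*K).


h = cp * T
h = 4.18 * 73.439
h = 306.98 kJ/kg


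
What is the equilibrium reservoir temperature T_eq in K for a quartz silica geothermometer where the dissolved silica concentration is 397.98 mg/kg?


T_eq = 1309 / (5.19 - log10(SiO2)) - 273.15
T_eq = 1309 / (5.19 - log10(397.98)) - 273.15
T_eq = 232.2283 deg C
Convert to K: 232.2283 + 273.15 = 505.38 K
T_eq = 505.38 K


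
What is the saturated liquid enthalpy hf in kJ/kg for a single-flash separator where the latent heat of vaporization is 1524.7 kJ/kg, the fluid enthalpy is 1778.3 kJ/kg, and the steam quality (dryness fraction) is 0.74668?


hf = h - x * hfg
hf = 1778.3 - 0.74668 * 1524.7
hf = 639.84 kJ/kg


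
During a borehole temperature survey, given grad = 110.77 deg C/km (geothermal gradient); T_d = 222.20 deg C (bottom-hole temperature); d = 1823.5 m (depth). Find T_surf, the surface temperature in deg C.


T_surf = T_d - grad * d / 1000
T_surf = 222.20 - 110.77 * 1823.5 / 1000
T_surf = 20.211 deg C


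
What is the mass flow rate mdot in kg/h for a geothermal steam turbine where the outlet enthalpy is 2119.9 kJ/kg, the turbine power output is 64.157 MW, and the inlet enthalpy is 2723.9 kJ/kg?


mdot = P * 1000 / (h_in - h_out)
mdot = 64.157 * 1000 / (2723.9 - 2119.9)
mdot = 106.2202 kg/s
Convert: 106.2202 kg/s * 3600.0 = 3.8239e+05 kg/h
mdot = 3.8239e+05 kg/h


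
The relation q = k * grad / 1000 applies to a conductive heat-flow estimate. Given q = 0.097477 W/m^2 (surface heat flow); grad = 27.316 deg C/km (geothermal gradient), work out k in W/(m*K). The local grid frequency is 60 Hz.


k = q * 1000 / grad
k = 0.097477 * 1000 / 27.316
k = 3.5685 W/(m*K)


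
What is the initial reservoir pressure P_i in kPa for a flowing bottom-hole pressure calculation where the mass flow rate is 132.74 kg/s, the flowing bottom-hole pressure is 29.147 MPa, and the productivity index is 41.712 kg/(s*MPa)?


P_i = P_wf + mdot / PI
P_i = 29.147 + 132.74 / 41.712
P_i = 32.32930 MPa
Convert: 32.32930 MPa * 1000.0 = 32329 kPa
P_i = 32329 kPa


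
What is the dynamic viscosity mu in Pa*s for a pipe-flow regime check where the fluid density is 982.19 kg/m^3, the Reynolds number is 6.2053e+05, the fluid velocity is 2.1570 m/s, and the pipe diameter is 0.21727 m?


mu = rho * vel * D / Re
mu = 982.19 * 2.1570 * 0.21727 / 6.2053e+05
mu = 0.00074179 Pa*s


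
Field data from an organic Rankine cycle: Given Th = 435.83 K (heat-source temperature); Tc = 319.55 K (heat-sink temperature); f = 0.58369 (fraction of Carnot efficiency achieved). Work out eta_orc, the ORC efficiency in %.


eta_orc = (1 - Tc/Th) * f * 100
eta_orc = (1 - 319.55/435.83) * 0.58369 * 100
eta_orc = 15.573 %


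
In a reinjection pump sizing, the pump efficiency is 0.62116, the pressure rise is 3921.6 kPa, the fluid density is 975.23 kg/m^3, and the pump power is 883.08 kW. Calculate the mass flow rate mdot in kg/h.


mdot = P_pump * rho * eta / dP
mdot = 883.08 * 975.23 * 0.62116 / 3921.6
mdot = 136.4103 kg/s
Convert: 136.4103 kg/s * 3600.0 = 4.9108e+05 kg/h
mdot = 4.9108e+05 kg/h


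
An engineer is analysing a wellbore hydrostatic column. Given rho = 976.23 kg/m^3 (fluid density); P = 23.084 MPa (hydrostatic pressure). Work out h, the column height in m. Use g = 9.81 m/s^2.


h = P * 1e6 / (g * rho)
h = 23.084 * 1e6 / (9.81 * 976.23)
h = 2410.4 m


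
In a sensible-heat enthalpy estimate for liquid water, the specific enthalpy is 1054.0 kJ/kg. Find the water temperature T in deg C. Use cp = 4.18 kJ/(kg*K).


T = h / cp
T = 1054.0 / 4.18
T = 252.15 deg C


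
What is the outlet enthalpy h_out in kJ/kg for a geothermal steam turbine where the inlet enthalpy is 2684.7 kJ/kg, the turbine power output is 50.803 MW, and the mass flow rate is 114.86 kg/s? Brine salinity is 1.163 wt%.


h_out = h_in - P * 1000 / mdot
h_out = 2684.7 - 50.803 * 1000 / 114.86
h_out = 2242.4 kJ/kg
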